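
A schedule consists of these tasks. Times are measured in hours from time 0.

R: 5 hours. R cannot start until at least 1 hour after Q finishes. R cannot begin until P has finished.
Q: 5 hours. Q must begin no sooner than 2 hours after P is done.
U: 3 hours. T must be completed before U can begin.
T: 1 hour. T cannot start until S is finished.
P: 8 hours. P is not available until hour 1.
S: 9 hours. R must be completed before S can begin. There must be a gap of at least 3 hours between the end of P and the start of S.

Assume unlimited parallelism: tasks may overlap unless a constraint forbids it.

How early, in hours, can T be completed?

32

P cannot begin until its own release at hour 1. It runs from hour 1 to 1 + 8 = hour 9.
Q cannot begin until P (finishes hour 9, plus 2-hour gap → hour 11). It runs from hour 11 to 11 + 5 = hour 16.
For R: Q (finishes hour 16, plus 1-hour gap → hour 17); P (finishes hour 9). Taking the maximum gives a start of hour 17, and it finishes at 17 + 5 = hour 22.
S cannot start until R (finishes hour 22); P (finishes hour 9, plus 3-hour gap → hour 12). The controlling bound is hour 22, so S finishes at 22 + 9 = hour 31.
After S (finishes hour 31), T can start at hour 31 and finishes at hour 32.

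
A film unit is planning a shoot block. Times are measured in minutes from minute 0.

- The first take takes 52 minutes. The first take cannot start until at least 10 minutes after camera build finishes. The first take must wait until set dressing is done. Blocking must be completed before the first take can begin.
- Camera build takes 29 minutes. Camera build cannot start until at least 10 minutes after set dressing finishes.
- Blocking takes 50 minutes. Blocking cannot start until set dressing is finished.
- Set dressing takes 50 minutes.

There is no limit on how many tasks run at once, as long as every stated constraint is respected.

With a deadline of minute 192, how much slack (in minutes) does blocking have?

Set dressing can start immediately at minute 0; it finishes at minute 50.
Blocking cannot begin until set dressing (finishes minute 50). It runs from minute 50 to 50 + 50 = minute 100.

Working backward from the deadline:
The first take has no dependents, so it just needs to finish by minute 192. Starting by 192 − 52 = minute 140 achieves that.
Since the first take (must start by minute 140) depends on it, blocking must finish by minute 140. Backing off its 50-minute duration gives a latest start of minute 90.
So blocking can start as early as minute 50 and as late as minute 90, giving 90 − 50 = 40 minutes of slack.

40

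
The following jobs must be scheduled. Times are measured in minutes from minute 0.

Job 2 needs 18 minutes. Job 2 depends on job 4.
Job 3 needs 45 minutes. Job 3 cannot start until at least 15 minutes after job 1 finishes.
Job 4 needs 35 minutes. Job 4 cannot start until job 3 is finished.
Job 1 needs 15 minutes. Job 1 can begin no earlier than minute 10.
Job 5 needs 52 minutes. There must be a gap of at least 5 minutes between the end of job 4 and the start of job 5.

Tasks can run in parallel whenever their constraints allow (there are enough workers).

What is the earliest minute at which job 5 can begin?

After its own release at minute 10, job 1 can start at minute 10 and finishes at minute 25.
Job 3 cannot begin until job 1 (finishes minute 25, plus 15-minute gap → minute 40). It runs from minute 40 to 40 + 45 = minute 85.
Job 4 waits on job 3 (finishes minute 85), so it starts at minute 85 and finishes at 85 + 35 = minute 120.
Job 5 waits on job 4 (finishes minute 120, plus 5-minute gap → minute 125), so the earliest it can start is minute 125.

125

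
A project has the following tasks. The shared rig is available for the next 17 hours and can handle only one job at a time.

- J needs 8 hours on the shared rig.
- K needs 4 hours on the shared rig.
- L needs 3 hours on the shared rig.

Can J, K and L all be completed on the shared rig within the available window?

Running back to back, the jobs need 8 + 4 + 3 = 15 hours on the shared rig.
Since 15 ≤ 17, they fit within the window.

Yes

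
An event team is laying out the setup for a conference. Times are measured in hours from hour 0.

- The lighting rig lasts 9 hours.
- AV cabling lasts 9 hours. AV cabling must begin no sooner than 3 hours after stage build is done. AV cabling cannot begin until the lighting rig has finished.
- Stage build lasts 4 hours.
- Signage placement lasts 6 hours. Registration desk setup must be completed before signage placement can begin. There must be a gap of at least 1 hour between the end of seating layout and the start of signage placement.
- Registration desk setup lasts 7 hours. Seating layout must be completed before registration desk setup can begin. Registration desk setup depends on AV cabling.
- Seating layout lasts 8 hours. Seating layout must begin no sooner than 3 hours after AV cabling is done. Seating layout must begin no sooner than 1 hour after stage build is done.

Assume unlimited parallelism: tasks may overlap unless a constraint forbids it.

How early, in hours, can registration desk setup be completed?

The lighting rig has no prerequisites, so it starts at hour 0 and finishes at hour 9.
Stage build has no prerequisites, so it starts at hour 0 and finishes at hour 4.
For AV cabling: stage build (finishes hour 4, plus 3-hour gap → hour 7); the lighting rig (finishes hour 9). Taking the maximum gives a start of hour 9, and it finishes at 9 + 9 = hour 18.
Seating layout has to wait for AV cabling (finishes hour 18, plus 3-hour gap → hour 21); stage build (finishes hour 4, plus 1-hour gap → hour 5). The latest of these is hour 21, so seating layout runs hour 21 to 21 + 8 = hour 29.
Registration desk setup cannot start until seating layout (finishes hour 29); AV cabling (finishes hour 18). The controlling bound is hour 29, so registration desk setup finishes at 29 + 7 = hour 36.

36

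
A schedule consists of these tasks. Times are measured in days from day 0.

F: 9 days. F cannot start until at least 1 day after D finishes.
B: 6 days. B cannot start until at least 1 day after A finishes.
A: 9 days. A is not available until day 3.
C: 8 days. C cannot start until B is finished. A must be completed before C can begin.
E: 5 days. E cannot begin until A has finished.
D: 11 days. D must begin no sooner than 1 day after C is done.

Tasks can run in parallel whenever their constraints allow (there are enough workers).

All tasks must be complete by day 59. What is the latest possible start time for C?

29

To finish by day 59, F (duration 9) must start no later than day 50.
D feeds into F (must start by day 50, minus 1-day gap → day 49); so D must finish by day 49 and therefore start by day 38.
Since D (must start by day 38, minus 1-day gap → day 37) depends on it, C must finish by day 37. Backing off its 8-day duration gives a latest start of day 29.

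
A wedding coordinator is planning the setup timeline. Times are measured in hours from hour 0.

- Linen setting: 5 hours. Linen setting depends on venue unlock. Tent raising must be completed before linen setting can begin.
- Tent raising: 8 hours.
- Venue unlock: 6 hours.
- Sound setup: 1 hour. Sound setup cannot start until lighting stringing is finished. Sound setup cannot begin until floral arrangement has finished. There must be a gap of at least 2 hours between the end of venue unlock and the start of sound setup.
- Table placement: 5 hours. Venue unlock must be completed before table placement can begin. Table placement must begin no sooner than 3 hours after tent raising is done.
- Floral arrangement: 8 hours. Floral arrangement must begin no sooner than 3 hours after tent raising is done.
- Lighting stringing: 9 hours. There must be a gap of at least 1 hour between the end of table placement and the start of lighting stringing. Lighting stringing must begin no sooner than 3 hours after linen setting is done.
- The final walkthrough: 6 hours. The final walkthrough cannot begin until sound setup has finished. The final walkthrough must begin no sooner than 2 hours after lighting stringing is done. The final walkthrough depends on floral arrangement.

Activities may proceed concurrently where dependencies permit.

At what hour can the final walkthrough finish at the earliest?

Tent raising can start immediately at hour 0; it finishes at hour 8.
After tent raising (finishes hour 8, plus 3-hour gap → hour 11), floral arrangement can start at hour 11 and finishes at hour 19.
Nothing blocks venue unlock, so it runs from hour 0 to hour 6.
Linen setting cannot start until venue unlock (finishes hour 6); tent raising (finishes hour 8). The controlling bound is hour 8, so linen setting finishes at 8 + 5 = hour 13.
Table placement has to wait for venue unlock (finishes hour 6); tent raising (finishes hour 8, plus 3-hour gap → hour 11). The latest of these is hour 11, so table placement runs hour 11 to 11 + 5 = hour 16.
For lighting stringing: table placement (finishes hour 16, plus 1-hour gap → hour 17); linen setting (finishes hour 13, plus 3-hour gap → hour 16). Taking the maximum gives a start of hour 17, and it finishes at 17 + 9 = hour 26.
Sound setup has to wait for lighting stringing (finishes hour 26); floral arrangement (finishes hour 19); venue unlock (finishes hour 6, plus 2-hour gap → hour 8). The latest of these is hour 26, so sound setup runs hour 26 to 26 + 1 = hour 27.
For the final walkthrough: sound setup (finishes hour 27); lighting stringing (finishes hour 26, plus 2-hour gap → hour 28); floral arrangement (finishes hour 19). Taking the maximum gives a start of hour 28, and it finishes at 28 + 6 = hour 34.

34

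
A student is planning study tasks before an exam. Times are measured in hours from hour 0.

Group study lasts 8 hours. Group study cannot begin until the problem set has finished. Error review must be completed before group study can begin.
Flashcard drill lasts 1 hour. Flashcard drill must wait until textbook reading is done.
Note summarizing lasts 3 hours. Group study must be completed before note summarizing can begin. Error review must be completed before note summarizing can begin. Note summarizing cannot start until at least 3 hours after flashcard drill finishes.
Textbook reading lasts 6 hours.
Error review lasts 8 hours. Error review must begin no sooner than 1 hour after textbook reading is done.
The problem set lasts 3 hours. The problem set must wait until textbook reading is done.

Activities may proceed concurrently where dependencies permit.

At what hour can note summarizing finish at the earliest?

26

Nothing blocks textbook reading, so it runs from hour 0 to hour 6.
After textbook reading (finishes hour 6, plus 1-hour gap → hour 7), error review can start at hour 7 and finishes at hour 15.
Flashcard drill waits on textbook reading (finishes hour 6), so it starts at hour 6 and finishes at 6 + 1 = hour 7.
The problem set cannot begin until textbook reading (finishes hour 6). It runs from hour 6 to 6 + 3 = hour 9.
For group study: the problem set (finishes hour 9); error review (finishes hour 15). Taking the maximum gives a start of hour 15, and it finishes at 15 + 8 = hour 23.
Note summarizing needs all of group study (finishes hour 23); error review (finishes hour 15); flashcard drill (finishes hour 7, plus 3-hour gap → hour 10). That puts its earliest start at hour 23; it finishes at 23 + 3 = hour 26.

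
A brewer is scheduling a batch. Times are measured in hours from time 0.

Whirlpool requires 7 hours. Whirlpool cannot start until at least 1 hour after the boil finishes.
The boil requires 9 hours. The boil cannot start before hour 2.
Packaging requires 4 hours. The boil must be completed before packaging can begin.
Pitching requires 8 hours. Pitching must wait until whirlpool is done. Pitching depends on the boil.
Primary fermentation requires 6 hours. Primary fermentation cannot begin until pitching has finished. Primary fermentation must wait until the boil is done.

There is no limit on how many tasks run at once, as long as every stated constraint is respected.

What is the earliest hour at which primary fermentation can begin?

After its own release at hour 2, the boil can start at hour 2 and finishes at hour 11.
Whirlpool cannot begin until the boil (finishes hour 11, plus 1-hour gap → hour 12). It runs from hour 12 to 12 + 7 = hour 19.
Pitching has to wait for whirlpool (finishes hour 19); the boil (finishes hour 11). The latest of these is hour 19, so pitching runs hour 19 to 19 + 8 = hour 27.
Primary fermentation waits on pitching (finishes hour 27); the boil (finishes hour 11). The latest of these is hour 27, which is the earliest primary fermentation can start.

27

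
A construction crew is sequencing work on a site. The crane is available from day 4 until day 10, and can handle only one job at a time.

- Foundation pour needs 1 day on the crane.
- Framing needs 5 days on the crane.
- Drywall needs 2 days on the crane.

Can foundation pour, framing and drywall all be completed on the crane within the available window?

No

The crane window is 10 − 4 = 6 days.
Running back to back, the jobs need 1 + 5 + 2 = 8 days on the crane.
Since 8 > 6, they cannot all fit.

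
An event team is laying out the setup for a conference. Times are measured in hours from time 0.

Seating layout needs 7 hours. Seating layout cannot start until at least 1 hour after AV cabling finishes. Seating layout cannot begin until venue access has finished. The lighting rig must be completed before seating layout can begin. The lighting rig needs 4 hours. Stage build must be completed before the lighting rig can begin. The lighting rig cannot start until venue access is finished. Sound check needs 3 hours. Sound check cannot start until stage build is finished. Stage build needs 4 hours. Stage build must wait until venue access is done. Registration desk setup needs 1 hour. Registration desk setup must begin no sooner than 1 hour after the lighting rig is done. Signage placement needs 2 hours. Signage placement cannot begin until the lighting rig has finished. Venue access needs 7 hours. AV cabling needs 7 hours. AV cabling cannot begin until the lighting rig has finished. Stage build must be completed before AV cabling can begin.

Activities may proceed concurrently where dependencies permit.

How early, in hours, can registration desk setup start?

Venue access has no prerequisites, so it starts at hour 0 and finishes at hour 7.
Stage build waits on venue access (finishes hour 7), so it starts at hour 7 and finishes at 7 + 4 = hour 11.
For the lighting rig: stage build (finishes hour 11); venue access (finishes hour 7). Taking the maximum gives a start of hour 11, and it finishes at 11 + 4 = hour 15.
Registration desk setup waits on the lighting rig (finishes hour 15, plus 1-hour gap → hour 16), so the earliest it can start is hour 16.

16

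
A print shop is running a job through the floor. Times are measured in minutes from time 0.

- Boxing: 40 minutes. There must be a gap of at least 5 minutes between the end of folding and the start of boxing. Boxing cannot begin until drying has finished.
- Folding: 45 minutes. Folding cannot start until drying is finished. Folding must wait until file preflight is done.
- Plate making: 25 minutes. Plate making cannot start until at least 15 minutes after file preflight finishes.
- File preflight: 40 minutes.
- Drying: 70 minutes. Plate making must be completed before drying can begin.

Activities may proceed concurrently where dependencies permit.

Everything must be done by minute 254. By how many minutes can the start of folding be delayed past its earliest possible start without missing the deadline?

14

File preflight can start immediately at minute 0; it finishes at minute 40.
Plate making waits on file preflight (finishes minute 40, plus 15-minute gap → minute 55), so it starts at minute 55 and finishes at 55 + 25 = minute 80.
Drying waits on plate making (finishes minute 80), so it starts at minute 80 and finishes at 80 + 70 = minute 150.
Folding has to wait for drying (finishes minute 150); file preflight (finishes minute 40). The latest of these is minute 150, so folding runs minute 150 to 150 + 45 = minute 195.

Working backward from the deadline:
Boxing must finish by minute 254; it takes 40 minutes, so it must start by 254 − 40 = minute 214.
Folding feeds into boxing (must start by minute 214, minus 5-minute gap → minute 209); so folding must finish by minute 209 and therefore start by minute 164.
So folding can start as early as minute 150 and as late as minute 164, giving 164 − 150 = 14 minutes of slack.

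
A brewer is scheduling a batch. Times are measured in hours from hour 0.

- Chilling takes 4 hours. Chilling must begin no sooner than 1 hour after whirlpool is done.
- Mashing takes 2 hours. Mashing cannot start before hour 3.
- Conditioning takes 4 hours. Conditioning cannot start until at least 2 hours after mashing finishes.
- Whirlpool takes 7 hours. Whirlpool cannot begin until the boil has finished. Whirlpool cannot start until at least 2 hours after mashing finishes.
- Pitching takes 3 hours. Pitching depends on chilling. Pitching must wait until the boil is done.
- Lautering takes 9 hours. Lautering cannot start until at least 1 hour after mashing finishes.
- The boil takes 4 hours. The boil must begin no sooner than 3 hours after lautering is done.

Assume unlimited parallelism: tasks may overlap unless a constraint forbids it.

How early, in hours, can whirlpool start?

22

Mashing cannot begin until its own release at hour 3. It runs from hour 3 to 3 + 2 = hour 5.
Lautering cannot begin until mashing (finishes hour 5, plus 1-hour gap → hour 6). It runs from hour 6 to 6 + 9 = hour 15.
The boil cannot begin until lautering (finishes hour 15, plus 3-hour gap → hour 18). It runs from hour 18 to 18 + 4 = hour 22.
Whirlpool waits on the boil (finishes hour 22); mashing (finishes hour 5, plus 2-hour gap → hour 7). The latest of these is hour 22, which is the earliest whirlpool can start.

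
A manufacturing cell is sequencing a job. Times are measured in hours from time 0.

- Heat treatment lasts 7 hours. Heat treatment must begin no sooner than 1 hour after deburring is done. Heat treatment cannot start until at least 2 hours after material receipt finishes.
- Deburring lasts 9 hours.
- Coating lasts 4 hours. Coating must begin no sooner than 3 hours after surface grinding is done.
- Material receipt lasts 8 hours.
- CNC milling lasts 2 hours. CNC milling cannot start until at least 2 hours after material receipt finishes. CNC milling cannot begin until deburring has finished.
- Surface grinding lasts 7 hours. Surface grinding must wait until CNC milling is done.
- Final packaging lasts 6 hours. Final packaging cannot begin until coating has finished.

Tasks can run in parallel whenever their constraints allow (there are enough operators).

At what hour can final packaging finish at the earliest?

32

Nothing blocks deburring, so it runs from hour 0 to hour 9.
Material receipt has no prerequisites, so it starts at hour 0 and finishes at hour 8.
CNC milling has to wait for material receipt (finishes hour 8, plus 2-hour gap → hour 10); deburring (finishes hour 9). The latest of these is hour 10, so CNC milling runs hour 10 to 10 + 2 = hour 12.
Surface grinding waits on CNC milling (finishes hour 12), so it starts at hour 12 and finishes at 12 + 7 = hour 19.
After surface grinding (finishes hour 19, plus 3-hour gap → hour 22), coating can start at hour 22 and finishes at hour 26.
Final packaging waits on coating (finishes hour 26), so it starts at hour 26 and finishes at 26 + 6 = hour 32.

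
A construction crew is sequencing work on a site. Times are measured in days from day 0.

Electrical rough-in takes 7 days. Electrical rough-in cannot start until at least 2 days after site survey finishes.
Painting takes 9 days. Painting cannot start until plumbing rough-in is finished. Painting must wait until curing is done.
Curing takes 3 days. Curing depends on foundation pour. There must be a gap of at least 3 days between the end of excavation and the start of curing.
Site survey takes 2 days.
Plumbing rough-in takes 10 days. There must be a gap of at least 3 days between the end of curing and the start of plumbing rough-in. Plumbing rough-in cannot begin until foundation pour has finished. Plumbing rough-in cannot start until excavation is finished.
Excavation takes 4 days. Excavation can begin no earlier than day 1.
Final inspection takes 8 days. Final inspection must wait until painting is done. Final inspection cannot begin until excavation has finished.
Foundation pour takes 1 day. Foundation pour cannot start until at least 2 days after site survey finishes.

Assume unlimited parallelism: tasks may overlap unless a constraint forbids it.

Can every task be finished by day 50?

Yes

Excavation waits on its own release at day 1, so it starts at day 1 and finishes at 1 + 4 = day 5.
Site survey can start immediately at day 0; it finishes at day 2.
Electrical rough-in waits on site survey (finishes day 2, plus 2-day gap → day 4), so it starts at day 4 and finishes at 4 + 7 = day 11.
Foundation pour waits on site survey (finishes day 2, plus 2-day gap → day 4), so it starts at day 4 and finishes at 4 + 1 = day 5.
For curing: foundation pour (finishes day 5); excavation (finishes day 5, plus 3-day gap → day 8). Taking the maximum gives a start of day 8, and it finishes at 8 + 3 = day 11.
Plumbing rough-in cannot start until curing (finishes day 11, plus 3-day gap → day 14); foundation pour (finishes day 5); excavation (finishes day 5). The controlling bound is day 14, so plumbing rough-in finishes at 14 + 10 = day 24.
For painting: plumbing rough-in (finishes day 24); curing (finishes day 11). Taking the maximum gives a start of day 24, and it finishes at 24 + 9 = day 33.
For final inspection: painting (finishes day 33); excavation (finishes day 5). Taking the maximum gives a start of day 33, and it finishes at 33 + 8 = day 41.
Every task is finished by day 41, which is no later than the deadline of 50, so the schedule is feasible.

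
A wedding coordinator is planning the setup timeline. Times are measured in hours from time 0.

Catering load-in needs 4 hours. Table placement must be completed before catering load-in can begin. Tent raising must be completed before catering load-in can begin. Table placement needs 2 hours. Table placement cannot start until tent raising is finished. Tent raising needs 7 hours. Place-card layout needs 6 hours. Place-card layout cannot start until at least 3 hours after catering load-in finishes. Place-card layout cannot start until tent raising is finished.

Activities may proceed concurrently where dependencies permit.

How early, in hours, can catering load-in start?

9

Nothing blocks tent raising, so it runs from hour 0 to hour 7.
After tent raising (finishes hour 7), table placement can start at hour 7 and finishes at hour 9.
Catering load-in waits on table placement (finishes hour 9); tent raising (finishes hour 7). The latest of these is hour 9, which is the earliest catering load-in can start.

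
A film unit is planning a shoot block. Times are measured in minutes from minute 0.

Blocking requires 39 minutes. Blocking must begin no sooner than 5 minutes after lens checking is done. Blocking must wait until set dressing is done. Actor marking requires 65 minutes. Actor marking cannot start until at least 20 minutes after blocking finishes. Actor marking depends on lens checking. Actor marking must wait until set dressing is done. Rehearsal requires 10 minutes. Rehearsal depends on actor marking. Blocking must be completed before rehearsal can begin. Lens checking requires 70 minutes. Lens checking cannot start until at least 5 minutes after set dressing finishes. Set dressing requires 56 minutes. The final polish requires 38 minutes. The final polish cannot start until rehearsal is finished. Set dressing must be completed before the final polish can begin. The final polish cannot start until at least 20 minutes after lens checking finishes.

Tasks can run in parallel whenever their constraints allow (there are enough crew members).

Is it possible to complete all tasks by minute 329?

Nothing blocks set dressing, so it runs from minute 0 to minute 56.
Lens checking waits on set dressing (finishes minute 56, plus 5-minute gap → minute 61), so it starts at minute 61 and finishes at 61 + 70 = minute 131.
Blocking needs all of lens checking (finishes minute 131, plus 5-minute gap → minute 136); set dressing (finishes minute 56). That puts its earliest start at minute 136; it finishes at 136 + 39 = minute 175.
For actor marking: blocking (finishes minute 175, plus 20-minute gap → minute 195); lens checking (finishes minute 131); set dressing (finishes minute 56). Taking the maximum gives a start of minute 195, and it finishes at 195 + 65 = minute 260.
For rehearsal: actor marking (finishes minute 260); blocking (finishes minute 175). Taking the maximum gives a start of minute 260, and it finishes at 260 + 10 = minute 270.
For the final polish: rehearsal (finishes minute 270); set dressing (finishes minute 56); lens checking (finishes minute 131, plus 20-minute gap → minute 151). Taking the maximum gives a start of minute 270, and it finishes at 270 + 38 = minute 308.
Every task is finished by minute 308, which is no later than the deadline of 329, so the schedule is feasible.

Yes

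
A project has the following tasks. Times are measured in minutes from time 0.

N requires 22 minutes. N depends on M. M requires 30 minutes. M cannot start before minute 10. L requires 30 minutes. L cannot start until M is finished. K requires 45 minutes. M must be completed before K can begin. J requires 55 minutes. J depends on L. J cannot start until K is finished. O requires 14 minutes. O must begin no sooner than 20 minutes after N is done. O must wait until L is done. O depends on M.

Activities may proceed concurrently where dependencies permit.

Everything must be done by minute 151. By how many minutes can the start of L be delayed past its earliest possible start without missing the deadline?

After its own release at minute 10, M can start at minute 10 and finishes at minute 40.
L cannot begin until M (finishes minute 40). It runs from minute 40 to 40 + 30 = minute 70.

Working backward from the deadline:
To finish by minute 151, J (duration 55) must start no later than minute 96.
To finish by minute 151, O (duration 14) must start no later than minute 137.
For L: J (must start by minute 96); O (must start by minute 137). The most restrictive is minute 96; with a 30-minute duration, L must start by minute 66.
So L can start as early as minute 40 and as late as minute 66, giving 66 − 40 = 26 minutes of slack.

26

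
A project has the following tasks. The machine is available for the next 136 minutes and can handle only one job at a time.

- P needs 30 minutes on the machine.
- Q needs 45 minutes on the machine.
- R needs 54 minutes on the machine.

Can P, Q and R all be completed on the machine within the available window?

Yes

Running back to back, the jobs need 30 + 45 + 54 = 129 minutes on the machine.
Since 129 ≤ 136, they fit within the window.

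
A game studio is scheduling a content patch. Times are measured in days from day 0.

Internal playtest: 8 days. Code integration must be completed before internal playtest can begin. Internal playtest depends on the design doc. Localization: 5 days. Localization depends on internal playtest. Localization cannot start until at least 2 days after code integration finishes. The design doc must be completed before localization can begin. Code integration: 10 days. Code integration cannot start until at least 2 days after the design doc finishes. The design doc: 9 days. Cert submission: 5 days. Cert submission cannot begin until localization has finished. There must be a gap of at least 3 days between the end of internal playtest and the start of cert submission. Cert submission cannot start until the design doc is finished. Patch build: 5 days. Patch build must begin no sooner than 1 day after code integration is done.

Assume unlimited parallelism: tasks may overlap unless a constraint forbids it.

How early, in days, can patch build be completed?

Nothing blocks the design doc, so it runs from day 0 to day 9.
Code integration cannot begin until the design doc (finishes day 9, plus 2-day gap → day 11). It runs from day 11 to 11 + 10 = day 21.
After code integration (finishes day 21, plus 1-day gap → day 22), patch build can start at day 22 and finishes at day 27.

27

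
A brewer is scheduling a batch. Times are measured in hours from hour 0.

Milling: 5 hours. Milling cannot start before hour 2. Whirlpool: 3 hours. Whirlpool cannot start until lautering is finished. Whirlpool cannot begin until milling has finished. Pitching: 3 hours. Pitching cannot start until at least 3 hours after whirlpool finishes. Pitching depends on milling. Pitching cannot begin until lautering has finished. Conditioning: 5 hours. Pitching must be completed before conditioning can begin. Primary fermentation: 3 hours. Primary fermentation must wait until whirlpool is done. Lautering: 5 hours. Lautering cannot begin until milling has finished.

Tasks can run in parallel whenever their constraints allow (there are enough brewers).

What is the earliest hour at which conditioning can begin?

Milling cannot begin until its own release at hour 2. It runs from hour 2 to 2 + 5 = hour 7.
Lautering waits on milling (finishes hour 7), so it starts at hour 7 and finishes at 7 + 5 = hour 12.
Whirlpool cannot start until lautering (finishes hour 12); milling (finishes hour 7). The controlling bound is hour 12, so whirlpool finishes at 12 + 3 = hour 15.
Pitching cannot start until whirlpool (finishes hour 15, plus 3-hour gap → hour 18); milling (finishes hour 7); lautering (finishes hour 12). The controlling bound is hour 18, so pitching finishes at 18 + 3 = hour 21.
Conditioning waits on pitching (finishes hour 21), so the earliest it can start is hour 21.

21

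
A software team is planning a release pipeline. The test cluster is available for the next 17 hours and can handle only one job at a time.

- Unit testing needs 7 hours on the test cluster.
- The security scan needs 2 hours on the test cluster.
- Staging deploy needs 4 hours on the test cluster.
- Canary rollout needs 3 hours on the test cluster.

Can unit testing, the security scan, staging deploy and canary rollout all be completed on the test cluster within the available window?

Running back to back, the jobs need 7 + 2 + 4 + 3 = 16 hours on the test cluster.
Since 16 ≤ 17, they fit within the window.

Yes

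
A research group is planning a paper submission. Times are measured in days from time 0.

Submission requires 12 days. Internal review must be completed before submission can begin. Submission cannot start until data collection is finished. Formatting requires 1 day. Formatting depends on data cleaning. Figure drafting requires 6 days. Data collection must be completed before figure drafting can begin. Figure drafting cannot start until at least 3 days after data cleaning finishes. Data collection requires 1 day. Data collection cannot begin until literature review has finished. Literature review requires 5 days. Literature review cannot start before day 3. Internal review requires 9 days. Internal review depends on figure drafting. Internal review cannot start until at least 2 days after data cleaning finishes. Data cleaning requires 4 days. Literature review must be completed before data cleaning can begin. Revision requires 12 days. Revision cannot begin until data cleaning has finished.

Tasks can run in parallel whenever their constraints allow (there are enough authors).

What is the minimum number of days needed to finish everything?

42

Literature review waits on its own release at day 3, so it starts at day 3 and finishes at 3 + 5 = day 8.
Data cleaning waits on literature review (finishes day 8), so it starts at day 8 and finishes at 8 + 4 = day 12.
Formatting waits on data cleaning (finishes day 12), so it starts at day 12 and finishes at 12 + 1 = day 13.
After data cleaning (finishes day 12), revision can start at day 12 and finishes at day 24.
Data collection waits on literature review (finishes day 8), so it starts at day 8 and finishes at 8 + 1 = day 9.
For figure drafting: data collection (finishes day 9); data cleaning (finishes day 12, plus 3-day gap → day 15). Taking the maximum gives a start of day 15, and it finishes at 15 + 6 = day 21.
Internal review cannot start until figure drafting (finishes day 21); data cleaning (finishes day 12, plus 2-day gap → day 14). The controlling bound is day 21, so internal review finishes at 21 + 9 = day 30.
Submission has to wait for internal review (finishes day 30); data collection (finishes day 9). The latest of these is day 30, so submission runs day 30 to 30 + 12 = day 42.
All tasks are finished once the last one completes. Finish times: Literature review at 8, Data collection at 9, Data cleaning at 12, Figure drafting at 21, Internal review at 30, Revision at 24, Formatting at 13, Submission at 42. The latest is day 42.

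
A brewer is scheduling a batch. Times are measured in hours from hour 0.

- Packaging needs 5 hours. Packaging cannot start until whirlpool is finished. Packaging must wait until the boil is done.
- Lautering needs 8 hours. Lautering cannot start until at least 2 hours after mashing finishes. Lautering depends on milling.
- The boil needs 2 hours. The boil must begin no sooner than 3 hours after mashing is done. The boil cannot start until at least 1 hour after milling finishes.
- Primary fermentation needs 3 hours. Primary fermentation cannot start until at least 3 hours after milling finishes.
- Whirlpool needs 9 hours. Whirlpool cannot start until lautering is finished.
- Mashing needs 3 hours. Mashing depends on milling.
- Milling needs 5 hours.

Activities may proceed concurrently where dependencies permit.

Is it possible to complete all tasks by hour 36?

Yes

Nothing blocks milling, so it runs from hour 0 to hour 5.
Primary fermentation cannot begin until milling (finishes hour 5, plus 3-hour gap → hour 8). It runs from hour 8 to 8 + 3 = hour 11.
After milling (finishes hour 5), mashing can start at hour 5 and finishes at hour 8.
The boil has to wait for mashing (finishes hour 8, plus 3-hour gap → hour 11); milling (finishes hour 5, plus 1-hour gap → hour 6). The latest of these is hour 11, so the boil runs hour 11 to 11 + 2 = hour 13.
Lautering cannot start until mashing (finishes hour 8, plus 2-hour gap → hour 10); milling (finishes hour 5). The controlling bound is hour 10, so lautering finishes at 10 + 8 = hour 18.
Whirlpool waits on lautering (finishes hour 18), so it starts at hour 18 and finishes at 18 + 9 = hour 27.
Packaging needs all of whirlpool (finishes hour 27); the boil (finishes hour 13). That puts its earliest start at hour 27; it finishes at 27 + 5 = hour 32.
Every task is finished by hour 32, which is no later than the deadline of 36, so the schedule is feasible.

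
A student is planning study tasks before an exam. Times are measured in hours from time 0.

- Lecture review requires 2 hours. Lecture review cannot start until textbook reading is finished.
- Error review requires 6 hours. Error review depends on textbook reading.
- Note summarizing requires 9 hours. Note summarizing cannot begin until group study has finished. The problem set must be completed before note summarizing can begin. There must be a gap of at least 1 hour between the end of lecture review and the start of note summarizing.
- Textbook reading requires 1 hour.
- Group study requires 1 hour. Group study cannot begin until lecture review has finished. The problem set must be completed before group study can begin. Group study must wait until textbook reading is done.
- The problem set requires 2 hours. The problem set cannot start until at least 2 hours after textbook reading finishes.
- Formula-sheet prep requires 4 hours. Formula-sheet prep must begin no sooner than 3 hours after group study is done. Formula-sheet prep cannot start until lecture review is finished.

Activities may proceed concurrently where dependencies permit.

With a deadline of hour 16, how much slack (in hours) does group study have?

1

Textbook reading has no prerequisites, so it starts at hour 0 and finishes at hour 1.
The problem set waits on textbook reading (finishes hour 1, plus 2-hour gap → hour 3), so it starts at hour 3 and finishes at 3 + 2 = hour 5.
After textbook reading (finishes hour 1), lecture review can start at hour 1 and finishes at hour 3.
Group study needs all of lecture review (finishes hour 3); the problem set (finishes hour 5); textbook reading (finishes hour 1). That puts its earliest start at hour 5; it finishes at 5 + 1 = hour 6.

Working backward from the deadline:
Nothing follows note summarizing; the deadline of hour 16 is its only limit. It must start by 16 − 9 = hour 7.
Formula-sheet prep must finish by hour 16; it takes 4 hours, so it must start by 16 − 4 = hour 12.
Group study feeds note summarizing (must start by hour 7); formula-sheet prep (must start by hour 12, minus 3-hour gap → hour 9). Taking the minimum, group study must finish by hour 7 and start by 7 − 1 = hour 6.
So group study can start as early as hour 5 and as late as hour 6, giving 6 − 5 = 1 hour of slack.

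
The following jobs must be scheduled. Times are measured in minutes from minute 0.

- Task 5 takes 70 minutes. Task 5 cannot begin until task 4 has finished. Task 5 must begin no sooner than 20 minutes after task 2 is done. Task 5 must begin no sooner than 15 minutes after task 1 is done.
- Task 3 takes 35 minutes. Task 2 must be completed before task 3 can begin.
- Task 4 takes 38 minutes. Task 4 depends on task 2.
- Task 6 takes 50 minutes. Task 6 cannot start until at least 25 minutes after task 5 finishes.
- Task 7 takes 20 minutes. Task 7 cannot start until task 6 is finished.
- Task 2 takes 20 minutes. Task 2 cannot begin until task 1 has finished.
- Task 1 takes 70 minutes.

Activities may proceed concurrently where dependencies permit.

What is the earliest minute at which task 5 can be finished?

Task 1 has no prerequisites, so it starts at minute 0 and finishes at minute 70.
After task 1 (finishes minute 70), task 2 can start at minute 70 and finishes at minute 90.
Task 4 cannot begin until task 2 (finishes minute 90). It runs from minute 90 to 90 + 38 = minute 128.
For task 5: task 4 (finishes minute 128); task 2 (finishes minute 90, plus 20-minute gap → minute 110); task 1 (finishes minute 70, plus 15-minute gap → minute 85). Taking the maximum gives a start of minute 128, and it finishes at 128 + 70 = minute 198.

198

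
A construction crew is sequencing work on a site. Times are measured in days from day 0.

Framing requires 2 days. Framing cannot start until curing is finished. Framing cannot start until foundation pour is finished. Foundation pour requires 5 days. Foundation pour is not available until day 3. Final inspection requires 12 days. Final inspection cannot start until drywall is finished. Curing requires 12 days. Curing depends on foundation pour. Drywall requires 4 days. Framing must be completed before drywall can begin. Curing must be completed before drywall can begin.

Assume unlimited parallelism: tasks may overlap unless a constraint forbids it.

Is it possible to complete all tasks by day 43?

Yes

After its own release at day 3, foundation pour can start at day 3 and finishes at day 8.
After foundation pour (finishes day 8), curing can start at day 8 and finishes at day 20.
For framing: curing (finishes day 20); foundation pour (finishes day 8). Taking the maximum gives a start of day 20, and it finishes at 20 + 2 = day 22.
Drywall cannot start until framing (finishes day 22); curing (finishes day 20). The controlling bound is day 22, so drywall finishes at 22 + 4 = day 26.
After drywall (finishes day 26), final inspection can start at day 26 and finishes at day 38.
Every task is finished by day 38, which is no later than the deadline of 43, so the schedule is feasible.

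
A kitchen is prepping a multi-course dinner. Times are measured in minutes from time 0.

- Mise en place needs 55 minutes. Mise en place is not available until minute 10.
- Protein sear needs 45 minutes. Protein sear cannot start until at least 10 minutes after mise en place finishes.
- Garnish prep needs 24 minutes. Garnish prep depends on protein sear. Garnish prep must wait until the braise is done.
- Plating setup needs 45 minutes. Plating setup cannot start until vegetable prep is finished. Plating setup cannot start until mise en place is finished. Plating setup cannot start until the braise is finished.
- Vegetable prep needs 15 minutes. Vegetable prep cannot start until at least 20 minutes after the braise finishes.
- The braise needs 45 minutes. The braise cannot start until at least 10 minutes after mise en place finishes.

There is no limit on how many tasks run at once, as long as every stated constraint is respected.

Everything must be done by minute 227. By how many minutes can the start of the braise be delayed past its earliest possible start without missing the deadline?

After its own release at minute 10, mise en place can start at minute 10 and finishes at minute 65.
The braise cannot begin until mise en place (finishes minute 65, plus 10-minute gap → minute 75). It runs from minute 75 to 75 + 45 = minute 120.

Working backward from the deadline:
Nothing follows plating setup; the deadline of minute 227 is its only limit. It must start by 227 − 45 = minute 182.
Since plating setup (must start by minute 182) depends on it, vegetable prep must finish by minute 182. Backing off its 15-minute duration gives a latest start of minute 167.
Garnish prep has no dependents, so it just needs to finish by minute 227. Starting by 227 − 24 = minute 203 achieves that.
The braise has several dependents: vegetable prep (must start by minute 167, minus 20-minute gap → minute 147); plating setup (must start by minute 182); garnish prep (must start by minute 203). The earliest of those limits is minute 147, so the braise must start by 147 − 45 = minute 102.
So the braise can start as early as minute 75 and as late as minute 102, giving 102 − 75 = 27 minutes of slack.

27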